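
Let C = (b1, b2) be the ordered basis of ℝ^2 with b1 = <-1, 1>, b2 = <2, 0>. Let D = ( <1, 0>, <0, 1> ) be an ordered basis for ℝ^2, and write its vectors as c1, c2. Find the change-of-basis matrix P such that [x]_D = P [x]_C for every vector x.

[[-1, 2], [1, 0]]

Let M have columns bj and N have columns cj. Then for every x, N [x]_D = x = M [x]_C, so P = N^(-1) M.
Since det N = 1, N^(-1) has integer entries; multiplying gives P = [[-1, 2], [1, 0]].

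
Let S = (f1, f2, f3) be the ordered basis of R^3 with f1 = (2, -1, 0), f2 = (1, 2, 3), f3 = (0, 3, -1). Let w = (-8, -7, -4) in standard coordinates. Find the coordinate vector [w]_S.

We seek scalars with c_1 f1 + ... + c_3 f3 = w; equivalently solve M c = w where the columns of M are f1, ..., f3.
Solving this 3x3 system gives c = (-3, -2, -2).
Check: -3f1 - 2f2 - 2f3 = (-8, -7, -4).

(-3, -2, -2)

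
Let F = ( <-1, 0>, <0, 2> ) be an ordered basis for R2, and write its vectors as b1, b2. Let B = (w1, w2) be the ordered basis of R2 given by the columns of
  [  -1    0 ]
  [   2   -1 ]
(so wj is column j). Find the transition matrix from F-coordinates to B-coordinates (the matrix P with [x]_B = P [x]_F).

Column j of P is [bj]_B, since P maps F-coordinates to B-coordinates.
Expressing b1 in B: b1 = w1 + 2w2, so column 1 of P is <1, 2>.
Doing the same for each bj gives P = [[1, 0], [2, -2]].

[[1, 0], [2, -2]]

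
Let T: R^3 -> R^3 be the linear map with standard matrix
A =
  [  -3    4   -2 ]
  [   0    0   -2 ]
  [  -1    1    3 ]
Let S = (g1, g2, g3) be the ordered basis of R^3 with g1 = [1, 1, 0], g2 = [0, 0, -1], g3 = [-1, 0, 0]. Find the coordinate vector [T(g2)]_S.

Compute T(g2) = A g2 = [2, 2, -3] in standard coordinates.
Then write this in S-coordinates: solve for y in y_1 g1 + ... + y_3 g3 = [2, 2, -3].
This gives y = [2, 3, 0], which is column 2 of [T]_S.

[2, 3, 0]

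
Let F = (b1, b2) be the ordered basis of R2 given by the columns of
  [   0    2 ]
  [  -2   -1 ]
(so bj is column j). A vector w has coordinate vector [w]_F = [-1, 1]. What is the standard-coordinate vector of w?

By definition w = -b1 + b2.
Summing componentwise gives [2, 1].

[2, 1]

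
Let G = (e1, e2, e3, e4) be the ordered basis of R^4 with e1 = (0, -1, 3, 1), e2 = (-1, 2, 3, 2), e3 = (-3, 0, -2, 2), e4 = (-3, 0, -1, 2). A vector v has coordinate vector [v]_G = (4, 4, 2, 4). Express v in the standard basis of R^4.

v = M [v]_G, where M has columns e1, ..., e4.
Carrying out the matrix-vector product, v = (-22, 4, 16, 24).

(-22, 4, 16, 24)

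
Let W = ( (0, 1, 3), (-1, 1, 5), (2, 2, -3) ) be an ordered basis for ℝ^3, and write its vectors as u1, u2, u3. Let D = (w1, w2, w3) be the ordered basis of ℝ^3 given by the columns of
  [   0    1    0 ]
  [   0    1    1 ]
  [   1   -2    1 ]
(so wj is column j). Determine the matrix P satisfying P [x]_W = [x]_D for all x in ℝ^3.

[[2, 1, 1], [0, -1, 2], [1, 2, 0]]

Let M have columns uj and N have columns wj. Then for every x, N [x]_D = x = M [x]_W, so P = N^(-1) M.
Since det N = 1, N^(-1) has integer entries; multiplying gives P = [[2, 1, 1], [0, -1, 2], [1, 2, 0]].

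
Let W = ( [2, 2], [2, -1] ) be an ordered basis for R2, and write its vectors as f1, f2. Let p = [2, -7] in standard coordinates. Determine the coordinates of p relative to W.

[-2, 3]

We seek scalars with c_1 f1 + c_2 f2 = p; equivalently solve M c = p where the columns of M are f1, f2.
System: 2c_1 + 2c_2 = 2, 2c_1 - c_2 = -7; solving gives c_1 = -2, c_2 = 3.
Check: -2f1 + 3f2 = [2, -7].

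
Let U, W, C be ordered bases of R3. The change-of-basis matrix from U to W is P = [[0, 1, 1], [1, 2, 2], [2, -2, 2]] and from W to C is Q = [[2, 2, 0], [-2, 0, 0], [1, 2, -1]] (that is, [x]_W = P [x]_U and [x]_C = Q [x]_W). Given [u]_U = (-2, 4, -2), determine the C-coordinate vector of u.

(8, -4, 22)

Apply P to get W-coordinates (2, 2, -16), then Q to get C-coordinates.
The result is [u]_C = (8, -4, 22).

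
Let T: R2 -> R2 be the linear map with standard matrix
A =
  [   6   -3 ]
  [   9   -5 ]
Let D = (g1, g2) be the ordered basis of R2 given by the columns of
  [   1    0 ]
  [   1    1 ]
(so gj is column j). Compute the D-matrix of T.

[[3, -3], [1, -2]]

Let P have columns g1, g2. Then [T]_D = P^(-1) A P.
Here det P = 1, so P^(-1) is integer; computing A P first and then P^(-1)(A P) gives [[3, -3], [1, -2]].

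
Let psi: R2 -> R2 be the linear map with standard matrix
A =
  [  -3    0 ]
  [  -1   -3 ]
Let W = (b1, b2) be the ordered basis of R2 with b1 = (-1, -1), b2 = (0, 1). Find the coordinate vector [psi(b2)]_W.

Compute psi(b2) = A b2 = (0, -3) in standard coordinates.
Then write this in W-coordinates: solve for y in y_1 b1 + y_2 b2 = (0, -3).
This gives y = (0, -3), which is column 2 of [psi]_W.

(0, -3)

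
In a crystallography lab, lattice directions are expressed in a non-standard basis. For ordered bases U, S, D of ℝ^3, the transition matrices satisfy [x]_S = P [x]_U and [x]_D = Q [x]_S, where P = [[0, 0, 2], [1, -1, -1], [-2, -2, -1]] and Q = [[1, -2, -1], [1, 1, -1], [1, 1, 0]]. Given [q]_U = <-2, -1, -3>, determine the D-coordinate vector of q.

<-19, -13, -4>

Apply P to get S-coordinates <-6, 2, 9>, then Q to get D-coordinates.
The result is [q]_D = <-19, -13, -4>.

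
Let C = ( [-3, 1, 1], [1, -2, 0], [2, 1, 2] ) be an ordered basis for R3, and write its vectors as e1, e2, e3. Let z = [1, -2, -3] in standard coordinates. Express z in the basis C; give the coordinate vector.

We seek scalars with c_1 e1 + ... + c_3 e3 = z; equivalently solve M c = z where the columns of M are e1, ..., e3.
Gaussian elimination on [M | z] yields c = (-1, 0, -1).
Check: -e1 + 0·e2 - e3 = [1, -2, -3].

[-1, 0, -1]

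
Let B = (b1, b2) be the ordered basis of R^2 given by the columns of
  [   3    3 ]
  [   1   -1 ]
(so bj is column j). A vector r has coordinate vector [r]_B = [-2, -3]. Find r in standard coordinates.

The coordinates say r = -2b1 - 3b2; adding the scaled basis vectors gives [-15, 1].

[-15, 1]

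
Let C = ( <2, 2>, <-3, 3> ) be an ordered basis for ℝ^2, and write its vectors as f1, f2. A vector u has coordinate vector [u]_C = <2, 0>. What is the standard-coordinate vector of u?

By definition u = 2f1 + 0·f2.
Summing componentwise gives <4, 4>.

<4, 4>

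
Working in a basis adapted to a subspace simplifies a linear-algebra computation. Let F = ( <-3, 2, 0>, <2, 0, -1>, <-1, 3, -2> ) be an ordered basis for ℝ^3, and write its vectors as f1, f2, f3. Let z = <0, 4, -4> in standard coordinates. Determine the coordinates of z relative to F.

<-4, -4, 4>

Write z = c_1 f1 + ... + c_3 f3 and solve for the c_i.
Gaussian elimination on [M | z] yields c = (-4, -4, 4).
Check: -4f1 - 4f2 + 4f3 = <0, 4, -4>.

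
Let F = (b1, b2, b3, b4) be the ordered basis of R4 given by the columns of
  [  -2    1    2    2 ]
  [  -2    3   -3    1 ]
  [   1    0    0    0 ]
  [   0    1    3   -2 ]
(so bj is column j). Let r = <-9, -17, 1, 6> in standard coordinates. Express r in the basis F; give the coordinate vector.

<1, -3, 1, -3>

We seek scalars with c_1 b1 + ... + c_4 b4 = r; equivalently solve M c = r where the columns of M are b1, ..., b4.
Gaussian elimination on [M | r] yields c = (1, -3, 1, -3).
Check: b1 - 3b2 + b3 - 3b4 = <-9, -17, 1, 6>.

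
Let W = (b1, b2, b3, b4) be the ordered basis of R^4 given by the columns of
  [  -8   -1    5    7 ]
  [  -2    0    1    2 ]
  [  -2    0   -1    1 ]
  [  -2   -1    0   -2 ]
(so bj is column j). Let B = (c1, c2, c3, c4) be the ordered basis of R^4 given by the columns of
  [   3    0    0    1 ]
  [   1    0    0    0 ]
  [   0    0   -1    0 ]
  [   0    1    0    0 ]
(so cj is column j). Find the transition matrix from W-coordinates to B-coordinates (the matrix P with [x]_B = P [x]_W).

[[-2, 0, 1, 2], [-2, -1, 0, -2], [2, 0, 1, -1], [-2, -1, 2, 1]]

Let M have columns bj and N have columns cj. Then for every x, N [x]_B = x = M [x]_W, so P = N^(-1) M.
Since det N = -1, N^(-1) has integer entries; multiplying gives P = [[-2, 0, 1, 2], [-2, -1, 0, -2], [2, 0, 1, -1], [-2, -1, 2, 1]].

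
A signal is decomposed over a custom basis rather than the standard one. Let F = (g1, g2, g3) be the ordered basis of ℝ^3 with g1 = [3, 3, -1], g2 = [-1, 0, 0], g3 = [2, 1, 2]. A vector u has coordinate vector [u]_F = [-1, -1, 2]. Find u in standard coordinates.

u = M [u]_F, where M has columns g1, ..., g3.
Carrying out the matrix-vector product, u = [2, -1, 5].

[2, -1, 5]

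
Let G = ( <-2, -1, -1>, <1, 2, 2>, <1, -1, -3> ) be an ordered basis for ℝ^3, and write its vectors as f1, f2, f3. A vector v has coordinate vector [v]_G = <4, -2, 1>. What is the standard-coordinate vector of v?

v = M [v]_G, where M has columns f1, ..., f3.
Carrying out the matrix-vector product, v = <-9, -9, -11>.

<-9, -9, -11>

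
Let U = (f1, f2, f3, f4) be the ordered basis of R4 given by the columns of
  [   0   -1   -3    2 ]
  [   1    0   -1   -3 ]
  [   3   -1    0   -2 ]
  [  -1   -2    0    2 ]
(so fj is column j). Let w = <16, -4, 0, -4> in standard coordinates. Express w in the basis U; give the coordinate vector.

We seek scalars with c_1 f1 + ... + c_4 f4 = w; equivalently solve M c = w where the columns of M are f1, ..., f4.
Row-reducing the augmented matrix [M | w] gives c = (4, 4, -4, 4).
Check: 4f1 + 4f2 - 4f3 + 4f4 = <16, -4, 0, -4>.

<4, 4, -4, 4>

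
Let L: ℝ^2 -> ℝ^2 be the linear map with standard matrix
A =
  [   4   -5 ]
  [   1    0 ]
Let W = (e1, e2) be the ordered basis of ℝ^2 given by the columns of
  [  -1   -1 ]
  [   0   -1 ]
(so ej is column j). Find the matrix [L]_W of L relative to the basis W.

Let P have columns e1, e2. Then [L]_W = P^(-1) A P.
Here det P = 1, so P^(-1) is integer; computing A P first and then P^(-1)(A P) gives [[3, -2], [1, 1]].

[[3, -2], [1, 1]]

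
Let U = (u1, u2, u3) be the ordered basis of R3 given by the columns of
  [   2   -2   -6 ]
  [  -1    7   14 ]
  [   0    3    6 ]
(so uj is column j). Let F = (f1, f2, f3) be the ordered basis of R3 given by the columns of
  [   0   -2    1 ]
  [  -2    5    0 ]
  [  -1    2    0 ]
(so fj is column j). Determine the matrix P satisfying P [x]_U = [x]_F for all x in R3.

Let M have columns uj and N have columns fj. Then for every x, N [x]_F = x = M [x]_U, so P = N^(-1) M.
Since det N = 1, N^(-1) has integer entries; multiplying gives P = [[-2, -1, -2], [-1, 1, 2], [0, 0, -2]].

[[-2, -1, -2], [-1, 1, 2], [0, 0, -2]]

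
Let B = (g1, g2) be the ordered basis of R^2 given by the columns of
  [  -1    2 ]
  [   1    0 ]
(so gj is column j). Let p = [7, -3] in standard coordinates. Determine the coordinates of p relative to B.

[-3, 2]

Write p = c_1 g1 + c_2 g2 and solve for the c_i.
System: -c_1 + 2c_2 = 7, c_1 + 0c_2 = -3; solving gives c_1 = -3, c_2 = 2.
Check: -3g1 + 2g2 = [7, -3].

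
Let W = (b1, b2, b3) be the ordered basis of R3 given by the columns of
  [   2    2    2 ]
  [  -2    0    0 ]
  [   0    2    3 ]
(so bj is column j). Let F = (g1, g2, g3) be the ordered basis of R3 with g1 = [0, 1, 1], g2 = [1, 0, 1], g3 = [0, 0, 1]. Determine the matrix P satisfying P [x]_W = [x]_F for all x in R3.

[[-2, 0, 0], [2, 2, 2], [0, 0, 1]]

Take x = bj: its W-coordinates are the j-th standard unit vector, so P e_j — column j of P — equals [bj]_F.
b1 = -2g1 + 2g2 + 0·g3, giving column 1 = [-2, 2, 0]; repeating for each j gives P = [[-2, 0, 0], [2, 2, 2], [0, 0, 1]].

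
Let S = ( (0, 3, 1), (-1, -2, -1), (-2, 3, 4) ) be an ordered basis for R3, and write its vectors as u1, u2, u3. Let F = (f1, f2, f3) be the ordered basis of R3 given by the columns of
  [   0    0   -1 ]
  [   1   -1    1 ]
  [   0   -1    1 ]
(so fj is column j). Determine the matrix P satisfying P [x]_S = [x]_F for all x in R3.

[[2, -1, -1], [-1, 2, -2], [0, 1, 2]]

Take x = uj: its S-coordinates are the j-th standard unit vector, so P e_j — column j of P — equals [uj]_F.
u1 = 2f1 - f2 + 0·f3, giving column 1 = (2, -1, 0); repeating for each j gives P = [[2, -1, -1], [-1, 2, -2], [0, 1, 2]].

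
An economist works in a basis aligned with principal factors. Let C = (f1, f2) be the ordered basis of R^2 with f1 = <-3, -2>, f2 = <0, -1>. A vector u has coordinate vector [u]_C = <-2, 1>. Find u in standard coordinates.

<6, 3>

u = M [u]_C, where M has columns f1, f2.
Carrying out the matrix-vector product, u = <6, 3>.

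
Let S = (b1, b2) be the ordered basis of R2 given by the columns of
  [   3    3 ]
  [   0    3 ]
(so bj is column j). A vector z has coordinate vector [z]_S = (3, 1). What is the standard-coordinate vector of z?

(12, 3)

By definition z = 3b1 + b2.
Summing componentwise gives (12, 3).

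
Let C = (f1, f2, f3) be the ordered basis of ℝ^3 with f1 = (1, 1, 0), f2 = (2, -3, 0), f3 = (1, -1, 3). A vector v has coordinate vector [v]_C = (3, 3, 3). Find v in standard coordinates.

By definition v = 3f1 + 3f2 + 3f3.
Summing componentwise gives (12, -9, 9).

(12, -9, 9)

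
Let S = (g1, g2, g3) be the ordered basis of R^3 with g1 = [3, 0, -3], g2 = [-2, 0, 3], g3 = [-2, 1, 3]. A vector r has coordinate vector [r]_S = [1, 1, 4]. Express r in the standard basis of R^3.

By definition r = g1 + g2 + 4g3.
Summing componentwise gives [-7, 4, 12].

[-7, 4, 12]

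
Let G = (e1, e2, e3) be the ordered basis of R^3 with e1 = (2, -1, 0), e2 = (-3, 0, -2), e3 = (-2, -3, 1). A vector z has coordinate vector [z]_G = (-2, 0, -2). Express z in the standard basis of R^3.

By definition z = -2e1 + 0·e2 - 2e3.
Summing componentwise gives (0, 8, -2).

(0, 8, -2)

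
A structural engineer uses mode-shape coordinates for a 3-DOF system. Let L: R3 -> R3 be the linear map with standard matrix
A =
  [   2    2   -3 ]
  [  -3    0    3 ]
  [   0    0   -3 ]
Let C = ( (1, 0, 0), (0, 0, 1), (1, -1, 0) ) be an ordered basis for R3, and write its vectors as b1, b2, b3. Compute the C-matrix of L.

With P the matrix whose columns are b1, ..., b3, [L]_C = P^(-1) A P.
Column by column: L(b1) = A b1 = (2, -3, 0); its C-coordinates (-1, 0, 3) give column 1.
Continuing for each basis vector yields [L]_C = [[-1, 0, -3], [0, -3, 0], [3, -3, 3]].

[[-1, 0, -3], [0, -3, 0], [3, -3, 3]]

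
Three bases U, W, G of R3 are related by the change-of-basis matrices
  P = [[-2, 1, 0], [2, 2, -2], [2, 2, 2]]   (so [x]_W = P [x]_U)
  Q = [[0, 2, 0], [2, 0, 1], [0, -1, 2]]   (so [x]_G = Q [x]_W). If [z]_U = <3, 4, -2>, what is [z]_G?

<36, 6, 2>

First [z]_W = P [z]_U = <-2, 18, 10>.
Then [z]_G = Q [z]_W = <36, 6, 2>.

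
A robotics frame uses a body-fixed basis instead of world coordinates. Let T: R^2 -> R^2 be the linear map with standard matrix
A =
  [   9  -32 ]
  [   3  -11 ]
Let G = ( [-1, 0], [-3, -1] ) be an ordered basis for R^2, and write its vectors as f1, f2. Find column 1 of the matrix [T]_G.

Compute T(f1) = A f1 = [-9, -3] in standard coordinates.
Then write this in G-coordinates: solve for y in y_1 f1 + y_2 f2 = [-9, -3].
This gives y = [0, 3], which is column 1 of [T]_G.

[0, 3]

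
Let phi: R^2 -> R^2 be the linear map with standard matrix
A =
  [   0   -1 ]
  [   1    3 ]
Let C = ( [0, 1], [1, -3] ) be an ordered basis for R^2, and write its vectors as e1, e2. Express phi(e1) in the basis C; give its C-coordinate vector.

Column 1 of [phi]_C is the C-coordinate vector of phi(e1).
In standard coordinates phi(e1) = A e1 = [-1, 3].
Converting to C: [-1, 3] = 0·e1 - e2, so the coordinate vector is [0, -1].

[0, -1]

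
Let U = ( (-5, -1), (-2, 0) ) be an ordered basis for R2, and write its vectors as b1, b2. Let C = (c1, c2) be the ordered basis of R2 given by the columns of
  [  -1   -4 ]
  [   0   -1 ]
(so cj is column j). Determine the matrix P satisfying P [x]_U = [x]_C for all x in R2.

Let M have columns bj and N have columns cj. Then for every x, N [x]_C = x = M [x]_U, so P = N^(-1) M.
Since det N = 1, N^(-1) has integer entries; multiplying gives P = [[1, 2], [1, 0]].

[[1, 2], [1, 0]]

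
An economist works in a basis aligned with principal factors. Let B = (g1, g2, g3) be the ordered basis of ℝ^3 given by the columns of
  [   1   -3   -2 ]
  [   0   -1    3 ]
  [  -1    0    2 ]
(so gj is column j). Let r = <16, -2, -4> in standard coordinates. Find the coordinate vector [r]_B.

<0, -4, -2>

We seek scalars with c_1 g1 + ... + c_3 g3 = r; equivalently solve M c = r where the columns of M are g1, ..., g3.
Solving this 3x3 system gives c = (0, -4, -2).
Check: 0·g1 - 4g2 - 2g3 = <16, -2, -4>.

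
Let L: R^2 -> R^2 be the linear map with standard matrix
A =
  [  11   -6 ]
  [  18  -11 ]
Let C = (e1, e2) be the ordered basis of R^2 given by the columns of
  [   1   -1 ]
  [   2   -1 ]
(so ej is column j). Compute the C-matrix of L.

[[-3, -2], [-2, 3]]

The j-th column of [L]_C is [L(ej)]_C.
L(e1) = A e1 = [-1, -4] = -3e1 - 2e2, so column 1 is [-3, -2].
Repeating for e2 and assembling the columns gives [[-3, -2], [-2, 3]].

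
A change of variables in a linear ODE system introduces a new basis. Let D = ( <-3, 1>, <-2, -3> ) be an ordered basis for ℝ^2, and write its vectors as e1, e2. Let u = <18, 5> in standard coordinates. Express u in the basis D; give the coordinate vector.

<-4, -3>

Write u = c_1 e1 + c_2 e2 and solve for the c_i.
System: -3c_1 - 2c_2 = 18, c_1 - 3c_2 = 5; solving gives c_1 = -4, c_2 = -3.
Check: -4e1 - 3e2 = <18, 5>.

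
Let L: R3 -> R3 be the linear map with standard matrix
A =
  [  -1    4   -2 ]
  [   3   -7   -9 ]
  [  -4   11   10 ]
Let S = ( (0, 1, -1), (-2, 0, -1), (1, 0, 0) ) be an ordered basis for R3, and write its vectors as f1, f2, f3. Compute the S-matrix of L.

The j-th column of [L]_S is [L(fj)]_S.
L(f1) = A f1 = (6, 2, 1) = 2f1 - 3f2 + 0·f3, so column 1 is (2, -3, 0).
Repeating for f2, f3 and assembling the columns gives [[2, 3, 3], [-3, -1, 1], [0, 2, 1]].

[[2, 3, 3], [-3, -1, 1], [0, 2, 1]]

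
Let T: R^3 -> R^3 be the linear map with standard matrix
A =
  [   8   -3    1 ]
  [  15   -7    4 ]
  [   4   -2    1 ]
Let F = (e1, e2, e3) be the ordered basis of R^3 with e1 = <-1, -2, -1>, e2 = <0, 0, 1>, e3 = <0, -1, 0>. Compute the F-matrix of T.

The j-th column of [T]_F is [T(ej)]_F.
T(e1) = A e1 = <-3, -5, -1> = 3e1 + 2e2 - e3, so column 1 is <3, 2, -1>.
Repeating for e2, e3 and assembling the columns gives [[3, -1, -3], [2, 0, -1], [-1, -2, -1]].

[[3, -1, -3], [2, 0, -1], [-1, -2, -1]]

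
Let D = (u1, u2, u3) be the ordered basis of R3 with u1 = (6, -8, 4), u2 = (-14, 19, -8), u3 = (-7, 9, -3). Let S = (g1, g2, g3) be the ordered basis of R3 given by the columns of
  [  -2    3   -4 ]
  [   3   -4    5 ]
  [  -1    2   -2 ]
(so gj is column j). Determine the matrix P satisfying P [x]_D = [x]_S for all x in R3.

Take x = uj: its D-coordinates are the j-th standard unit vector, so P e_j — column j of P — equals [uj]_S.
u1 = 0·g1 + 2g2 + 0·g3, giving column 1 = (0, 2, 0); repeating for each j gives P = [[0, 2, 1], [2, -2, 1], [0, 1, 2]].

[[0, 2, 1], [2, -2, 1], [0, 1, 2]]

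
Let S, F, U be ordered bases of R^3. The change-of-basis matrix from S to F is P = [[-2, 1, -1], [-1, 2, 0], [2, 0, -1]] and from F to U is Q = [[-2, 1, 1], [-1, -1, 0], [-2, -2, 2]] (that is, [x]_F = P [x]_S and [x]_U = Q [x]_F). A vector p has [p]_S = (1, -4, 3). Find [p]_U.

Composing the changes, [p]_U = Q P [p]_S.
Q P = [[5, 0, 1], [3, -3, 1], [10, -6, 0]]; applying this to (1, -4, 3) gives (8, 18, 34).

(8, 18, 34)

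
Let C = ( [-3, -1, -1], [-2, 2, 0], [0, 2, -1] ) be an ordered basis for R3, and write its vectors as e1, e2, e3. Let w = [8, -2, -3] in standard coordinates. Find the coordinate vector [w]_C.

[0, -4, 3]

[w]_C is the unique c with M c = w, where M has columns e1, ..., e3.
Solving this 3x3 system gives c = (0, -4, 3).
Check: 0·e1 - 4e2 + 3e3 = [8, -2, -3].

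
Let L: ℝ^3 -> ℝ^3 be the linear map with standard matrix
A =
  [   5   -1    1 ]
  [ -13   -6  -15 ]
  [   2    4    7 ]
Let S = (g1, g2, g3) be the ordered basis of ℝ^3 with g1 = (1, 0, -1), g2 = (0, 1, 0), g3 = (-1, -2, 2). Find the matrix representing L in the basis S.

[[3, 2, 2], [0, 0, 1], [-1, 3, 3]]

With P the matrix whose columns are g1, ..., g3, [L]_S = P^(-1) A P.
Column by column: L(g1) = A g1 = (4, 2, -5); its S-coordinates (3, 0, -1) give column 1.
Continuing for each basis vector yields [L]_S = [[3, 2, 2], [0, 0, 1], [-1, 3, 3]].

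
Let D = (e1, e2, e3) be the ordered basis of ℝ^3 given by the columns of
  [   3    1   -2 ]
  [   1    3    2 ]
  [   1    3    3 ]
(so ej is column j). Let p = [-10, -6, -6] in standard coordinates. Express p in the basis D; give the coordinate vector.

[-3, -1, 0]

Write p = c_1 e1 + ... + c_3 e3 and solve for the c_i.
Solving this 3x3 system gives c = (-3, -1, 0).
Check: -3e1 - e2 + 0·e3 = [-10, -6, -6].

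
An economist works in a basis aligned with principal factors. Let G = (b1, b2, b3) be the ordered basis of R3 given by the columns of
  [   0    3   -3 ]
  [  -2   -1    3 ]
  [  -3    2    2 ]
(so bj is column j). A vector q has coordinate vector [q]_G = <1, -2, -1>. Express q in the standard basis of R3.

<-3, -3, -9>

The coordinates say q = b1 - 2b2 - b3; adding the scaled basis vectors gives <-3, -3, -9>.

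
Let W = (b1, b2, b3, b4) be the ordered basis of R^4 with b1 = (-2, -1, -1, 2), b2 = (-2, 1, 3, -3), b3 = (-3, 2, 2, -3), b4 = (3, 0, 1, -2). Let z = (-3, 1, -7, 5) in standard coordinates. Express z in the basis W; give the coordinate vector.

Write z = c_1 b1 + ... + c_4 b4 and solve for the c_i.
Gaussian elimination on [M | z] yields c = (1, -4, 3, 0).
Check: b1 - 4b2 + 3b3 + 0·b4 = (-3, 1, -7, 5).

(1, -4, 3, 0)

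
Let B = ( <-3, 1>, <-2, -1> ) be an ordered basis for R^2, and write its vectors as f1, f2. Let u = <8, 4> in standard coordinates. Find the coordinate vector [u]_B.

<0, -4>

We seek scalars with c_1 f1 + c_2 f2 = u; equivalently solve M c = u where the columns of M are f1, f2.
System: -3c_1 - 2c_2 = 8, c_1 - c_2 = 4; solving gives c_1 = 0, c_2 = -4.
Check: 0·f1 - 4f2 = <8, 4>.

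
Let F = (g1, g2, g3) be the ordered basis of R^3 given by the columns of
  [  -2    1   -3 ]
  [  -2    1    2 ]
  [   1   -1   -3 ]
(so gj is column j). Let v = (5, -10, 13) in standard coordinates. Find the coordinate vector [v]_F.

Write v = c_1 g1 + ... + c_3 g3 and solve for the c_i.
Solving this 3x3 system gives c = (0, -4, -3).
Check: 0·g1 - 4g2 - 3g3 = (5, -10, 13).

(0, -4, -3)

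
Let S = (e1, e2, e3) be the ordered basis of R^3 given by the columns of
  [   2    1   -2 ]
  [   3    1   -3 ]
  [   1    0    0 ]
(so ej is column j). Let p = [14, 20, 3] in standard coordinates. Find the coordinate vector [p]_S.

[3, 2, -3]

We seek scalars with c_1 e1 + ... + c_3 e3 = p; equivalently solve M c = p where the columns of M are e1, ..., e3.
Row-reducing the augmented matrix [M | p] gives c = (3, 2, -3).
Check: 3e1 + 2e2 - 3e3 = [14, 20, 3].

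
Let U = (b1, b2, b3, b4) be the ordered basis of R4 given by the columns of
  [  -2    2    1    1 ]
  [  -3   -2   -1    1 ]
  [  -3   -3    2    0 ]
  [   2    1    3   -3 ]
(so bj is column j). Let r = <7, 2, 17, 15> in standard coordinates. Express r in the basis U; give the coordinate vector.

<-3, 0, 4, -3>

We seek scalars with c_1 b1 + ... + c_4 b4 = r; equivalently solve M c = r where the columns of M are b1, ..., b4.
Gaussian elimination on [M | r] yields c = (-3, 0, 4, -3).
Check: -3b1 + 0·b2 + 4b3 - 3b4 = <7, 2, 17, 15>.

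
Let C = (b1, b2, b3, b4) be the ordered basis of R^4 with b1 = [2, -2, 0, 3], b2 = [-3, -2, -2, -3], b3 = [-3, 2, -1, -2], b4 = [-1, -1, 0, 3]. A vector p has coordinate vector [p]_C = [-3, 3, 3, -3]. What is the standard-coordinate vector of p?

[-21, 9, -9, -33]

By definition p = -3b1 + 3b2 + 3b3 - 3b4.
Summing componentwise gives [-21, 9, -9, -33].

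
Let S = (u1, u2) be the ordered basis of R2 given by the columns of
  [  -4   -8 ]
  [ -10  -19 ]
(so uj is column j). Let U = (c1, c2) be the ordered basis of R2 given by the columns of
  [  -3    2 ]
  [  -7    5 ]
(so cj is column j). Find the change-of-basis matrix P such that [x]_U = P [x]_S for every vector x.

Column j of P is [uj]_U, since P maps S-coordinates to U-coordinates.
Expressing u1 in U: u1 = 0·c1 - 2c2, so column 1 of P is <0, -2>.
Doing the same for each uj gives P = [[0, 2], [-2, -1]].

[[0, 2], [-2, -1]]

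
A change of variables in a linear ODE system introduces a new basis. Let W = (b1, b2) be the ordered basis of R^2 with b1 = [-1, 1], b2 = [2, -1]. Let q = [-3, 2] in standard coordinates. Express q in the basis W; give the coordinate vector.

[1, -1]

We seek scalars with c_1 b1 + c_2 b2 = q; equivalently solve M c = q where the columns of M are b1, b2.
System: -c_1 + 2c_2 = -3, c_1 - c_2 = 2; solving gives c_1 = 1, c_2 = -1.
Check: b1 - b2 = [-3, 2].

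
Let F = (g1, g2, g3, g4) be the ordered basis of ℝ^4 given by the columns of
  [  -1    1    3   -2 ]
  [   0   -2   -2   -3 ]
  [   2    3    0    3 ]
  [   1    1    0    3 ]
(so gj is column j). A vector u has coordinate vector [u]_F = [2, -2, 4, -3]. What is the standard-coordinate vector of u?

u = M [u]_F, where M has columns g1, ..., g4.
Carrying out the matrix-vector product, u = [14, 5, -11, -9].

[14, 5, -11, -9]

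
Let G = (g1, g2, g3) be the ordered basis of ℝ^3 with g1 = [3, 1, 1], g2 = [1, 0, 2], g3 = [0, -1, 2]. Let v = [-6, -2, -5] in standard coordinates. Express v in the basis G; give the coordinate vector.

We seek scalars with c_1 g1 + ... + c_3 g3 = v; equivalently solve M c = v where the columns of M are g1, ..., g3.
Solving this 3x3 system gives c = (-1, -3, 1).
Check: -g1 - 3g2 + g3 = [-6, -2, -5].

[-1, -3, 1]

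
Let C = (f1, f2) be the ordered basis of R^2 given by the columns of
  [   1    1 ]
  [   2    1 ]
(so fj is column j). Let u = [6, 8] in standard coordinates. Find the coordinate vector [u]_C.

[2, 4]

Write u = c_1 f1 + c_2 f2 and solve for the c_i.
System: c_1 + c_2 = 6, 2c_1 + c_2 = 8; solving gives c_1 = 2, c_2 = 4.
Check: 2f1 + 4f2 = [6, 8].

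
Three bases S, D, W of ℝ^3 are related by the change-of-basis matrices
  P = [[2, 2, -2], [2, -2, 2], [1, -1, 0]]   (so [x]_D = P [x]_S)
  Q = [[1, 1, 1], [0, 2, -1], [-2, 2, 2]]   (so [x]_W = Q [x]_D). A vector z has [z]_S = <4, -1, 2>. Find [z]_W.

<21, 23, 34>

Composing the changes, [z]_W = Q P [z]_S.
Q P = [[5, -1, 0], [3, -3, 4], [2, -10, 8]]; applying this to <4, -1, 2> gives <21, 23, 34>.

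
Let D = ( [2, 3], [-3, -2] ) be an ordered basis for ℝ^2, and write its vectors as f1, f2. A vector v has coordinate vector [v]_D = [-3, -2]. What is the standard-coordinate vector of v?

[0, -5]

By definition v = -3f1 - 2f2.
Summing componentwise gives [0, -5].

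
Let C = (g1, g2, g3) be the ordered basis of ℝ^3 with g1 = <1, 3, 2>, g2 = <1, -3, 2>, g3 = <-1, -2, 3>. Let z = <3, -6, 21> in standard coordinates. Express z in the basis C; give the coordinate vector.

<3, 3, 3>

Write z = c_1 g1 + ... + c_3 g3 and solve for the c_i.
Row-reducing the augmented matrix [M | z] gives c = (3, 3, 3).
Check: 3g1 + 3g2 + 3g3 = <3, -6, 21>.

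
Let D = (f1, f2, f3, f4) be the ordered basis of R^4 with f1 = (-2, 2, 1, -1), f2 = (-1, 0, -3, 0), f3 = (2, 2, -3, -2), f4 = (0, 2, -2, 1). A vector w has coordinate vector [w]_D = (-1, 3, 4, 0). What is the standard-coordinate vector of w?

(7, 6, -22, -7)

By definition w = -f1 + 3f2 + 4f3 + 0·f4.
Summing componentwise gives (7, 6, -22, -7).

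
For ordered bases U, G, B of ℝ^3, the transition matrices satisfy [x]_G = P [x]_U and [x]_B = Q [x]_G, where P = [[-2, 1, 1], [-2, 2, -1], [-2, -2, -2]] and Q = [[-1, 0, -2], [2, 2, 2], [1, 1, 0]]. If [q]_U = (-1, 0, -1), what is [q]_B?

Composing the changes, [q]_B = Q P [q]_U.
Q P = [[6, 3, 3], [-12, 2, -4], [-4, 3, 0]]; applying this to (-1, 0, -1) gives (-9, 16, 4).

(-9, 16, 4)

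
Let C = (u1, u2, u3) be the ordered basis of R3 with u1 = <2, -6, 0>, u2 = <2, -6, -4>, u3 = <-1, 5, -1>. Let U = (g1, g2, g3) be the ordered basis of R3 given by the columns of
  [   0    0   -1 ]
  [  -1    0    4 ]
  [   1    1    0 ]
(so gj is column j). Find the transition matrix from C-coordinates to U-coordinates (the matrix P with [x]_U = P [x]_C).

[[-2, -2, -1], [2, -2, 0], [-2, -2, 1]]

Let M have columns uj and N have columns gj. Then for every x, N [x]_U = x = M [x]_C, so P = N^(-1) M.
Since det N = 1, N^(-1) has integer entries; multiplying gives P = [[-2, -2, -1], [2, -2, 0], [-2, -2, 1]].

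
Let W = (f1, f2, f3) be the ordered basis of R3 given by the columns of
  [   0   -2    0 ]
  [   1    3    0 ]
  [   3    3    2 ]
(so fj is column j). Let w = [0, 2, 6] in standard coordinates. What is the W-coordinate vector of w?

Write w = c_1 f1 + ... + c_3 f3 and solve for the c_i.
Gaussian elimination on [M | w] yields c = (2, 0, 0).
Check: 2f1 + 0·f2 + 0·f3 = [0, 2, 6].

[2, 0, 0]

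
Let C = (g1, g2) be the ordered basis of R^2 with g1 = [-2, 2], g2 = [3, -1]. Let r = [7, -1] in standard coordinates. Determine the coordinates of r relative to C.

[r]_C is the unique c with M c = r, where M has columns g1, g2.
System: -2c_1 + 3c_2 = 7, 2c_1 - c_2 = -1; solving gives c_1 = 1, c_2 = 3.
Check: g1 + 3g2 = [7, -1].

[1, 3]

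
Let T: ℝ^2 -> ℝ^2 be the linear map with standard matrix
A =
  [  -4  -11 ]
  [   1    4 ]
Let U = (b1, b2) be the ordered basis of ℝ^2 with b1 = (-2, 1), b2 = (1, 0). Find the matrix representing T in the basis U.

[[2, 1], [1, -2]]

Let P have columns b1, b2. Then [T]_U = P^(-1) A P.
Here det P = -1, so P^(-1) is integer; computing A P first and then P^(-1)(A P) gives [[2, 1], [1, -2]].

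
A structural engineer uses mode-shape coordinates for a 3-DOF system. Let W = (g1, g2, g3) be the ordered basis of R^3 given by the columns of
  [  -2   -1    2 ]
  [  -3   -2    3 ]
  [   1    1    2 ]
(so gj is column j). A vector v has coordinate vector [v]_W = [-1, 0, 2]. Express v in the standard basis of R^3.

[6, 9, 3]

The coordinates say v = -g1 + 0·g2 + 2g3; adding the scaled basis vectors gives [6, 9, 3].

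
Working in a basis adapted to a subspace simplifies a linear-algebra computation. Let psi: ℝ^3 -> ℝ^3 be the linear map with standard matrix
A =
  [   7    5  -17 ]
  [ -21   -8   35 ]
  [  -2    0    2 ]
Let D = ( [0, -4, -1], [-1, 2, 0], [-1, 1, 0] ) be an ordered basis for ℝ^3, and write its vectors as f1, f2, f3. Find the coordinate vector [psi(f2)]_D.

[-2, 0, -3]

Compute psi(f2) = A f2 = [3, 5, 2] in standard coordinates.
Then write this in D-coordinates: solve for y in y_1 f1 + ... + y_3 f3 = [3, 5, 2].
This gives y = [-2, 0, -3], which is column 2 of [psi]_D.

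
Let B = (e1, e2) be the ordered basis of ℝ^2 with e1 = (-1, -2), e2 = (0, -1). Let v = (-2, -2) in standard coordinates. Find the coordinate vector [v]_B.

Write v = c_1 e1 + c_2 e2 and solve for the c_i.
System: -c_1 + 0c_2 = -2, -2c_1 - c_2 = -2; solving gives c_1 = 2, c_2 = -2.
Check: 2e1 - 2e2 = (-2, -2).

(2, -2)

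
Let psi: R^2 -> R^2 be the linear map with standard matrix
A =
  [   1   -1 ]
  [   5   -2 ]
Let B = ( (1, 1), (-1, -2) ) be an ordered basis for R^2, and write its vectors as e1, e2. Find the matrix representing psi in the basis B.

The j-th column of [psi]_B is [psi(ej)]_B.
psi(e1) = A e1 = (0, 3) = -3e1 - 3e2, so column 1 is (-3, -3).
Repeating for e2 and assembling the columns gives [[-3, 3], [-3, 2]].

[[-3, 3], [-3, 2]]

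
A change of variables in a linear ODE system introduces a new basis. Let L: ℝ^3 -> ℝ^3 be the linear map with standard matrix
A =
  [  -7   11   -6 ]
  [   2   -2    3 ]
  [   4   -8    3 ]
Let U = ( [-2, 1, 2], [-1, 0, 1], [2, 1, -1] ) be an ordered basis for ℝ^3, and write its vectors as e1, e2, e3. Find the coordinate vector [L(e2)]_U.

Compute L(e2) = A e2 = [1, 1, -1] in standard coordinates.
Then write this in U-coordinates: solve for y in y_1 e1 + ... + y_3 e3 = [1, 1, -1].
This gives y = [1, -3, 0], which is column 2 of [L]_U.

[1, -3, 0]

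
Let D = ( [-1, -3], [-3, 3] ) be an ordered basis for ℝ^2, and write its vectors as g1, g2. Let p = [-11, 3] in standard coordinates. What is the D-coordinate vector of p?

[2, 3]

We seek scalars with c_1 g1 + c_2 g2 = p; equivalently solve M c = p where the columns of M are g1, g2.
System: -c_1 - 3c_2 = -11, -3c_1 + 3c_2 = 3; solving gives c_1 = 2, c_2 = 3.
Check: 2g1 + 3g2 = [-11, 3].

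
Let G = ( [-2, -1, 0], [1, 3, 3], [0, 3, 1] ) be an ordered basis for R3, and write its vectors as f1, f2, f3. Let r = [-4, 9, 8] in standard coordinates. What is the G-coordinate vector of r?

[3, 2, 2]

Write r = c_1 f1 + ... + c_3 f3 and solve for the c_i.
Gaussian elimination on [M | r] yields c = (3, 2, 2).
Check: 3f1 + 2f2 + 2f3 = [-4, 9, 8].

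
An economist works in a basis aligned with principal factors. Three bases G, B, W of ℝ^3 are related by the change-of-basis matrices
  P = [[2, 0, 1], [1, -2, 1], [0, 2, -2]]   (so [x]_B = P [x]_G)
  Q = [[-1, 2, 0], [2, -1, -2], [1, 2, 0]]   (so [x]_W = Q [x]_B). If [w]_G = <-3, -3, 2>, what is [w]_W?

<14, 7, 6>

First [w]_B = P [w]_G = <-4, 5, -10>.
Then [w]_W = Q [w]_B = <14, 7, 6>.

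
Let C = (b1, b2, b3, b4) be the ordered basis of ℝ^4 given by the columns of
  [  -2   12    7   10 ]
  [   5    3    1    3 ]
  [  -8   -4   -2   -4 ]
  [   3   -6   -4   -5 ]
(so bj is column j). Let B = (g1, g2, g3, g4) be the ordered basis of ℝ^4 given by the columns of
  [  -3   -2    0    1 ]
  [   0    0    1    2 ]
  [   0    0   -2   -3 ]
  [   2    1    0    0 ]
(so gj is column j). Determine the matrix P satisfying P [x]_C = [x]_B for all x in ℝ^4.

[[2, -2, -1, -2], [-1, -2, -2, -1], [1, -1, 1, -1], [2, 2, 0, 2]]

Let M have columns bj and N have columns gj. Then for every x, N [x]_B = x = M [x]_C, so P = N^(-1) M.
Since det N = 1, N^(-1) has integer entries; multiplying gives P = [[2, -2, -1, -2], [-1, -2, -2, -1], [1, -1, 1, -1], [2, 2, 0, 2]].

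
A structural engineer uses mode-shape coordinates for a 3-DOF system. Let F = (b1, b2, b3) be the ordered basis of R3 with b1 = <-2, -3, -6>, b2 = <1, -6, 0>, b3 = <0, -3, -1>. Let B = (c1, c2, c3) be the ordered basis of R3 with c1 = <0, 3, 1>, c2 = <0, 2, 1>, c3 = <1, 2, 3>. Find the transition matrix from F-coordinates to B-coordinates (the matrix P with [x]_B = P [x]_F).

Let M have columns bj and N have columns cj. Then for every x, N [x]_B = x = M [x]_F, so P = N^(-1) M.
Since det N = 1, N^(-1) has integer entries; multiplying gives P = [[1, -2, -1], [-1, -1, 0], [-2, 1, 0]].

[[1, -2, -1], [-1, -1, 0], [-2, 1, 0]]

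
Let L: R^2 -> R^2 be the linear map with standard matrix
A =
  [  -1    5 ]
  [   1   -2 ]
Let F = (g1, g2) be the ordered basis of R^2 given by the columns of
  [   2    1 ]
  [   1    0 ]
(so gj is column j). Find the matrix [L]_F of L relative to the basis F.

Let P have columns g1, g2. Then [L]_F = P^(-1) A P.
Here det P = -1, so P^(-1) is integer; computing A P first and then P^(-1)(A P) gives [[0, 1], [3, -3]].

[[0, 1], [3, -3]]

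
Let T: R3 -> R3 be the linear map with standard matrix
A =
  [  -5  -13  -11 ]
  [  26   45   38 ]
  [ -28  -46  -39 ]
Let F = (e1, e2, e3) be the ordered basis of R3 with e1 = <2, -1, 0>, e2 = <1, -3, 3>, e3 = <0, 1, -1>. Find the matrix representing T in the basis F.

Let P have columns e1, ..., e3. Then [T]_F = P^(-1) A P.
Here det P = -1, so P^(-1) is integer; computing A P first and then P^(-1)(A P) gives [[3, 2, 0], [-3, -3, -2], [1, -2, 1]].

[[3, 2, 0], [-3, -3, -2], [1, -2, 1]]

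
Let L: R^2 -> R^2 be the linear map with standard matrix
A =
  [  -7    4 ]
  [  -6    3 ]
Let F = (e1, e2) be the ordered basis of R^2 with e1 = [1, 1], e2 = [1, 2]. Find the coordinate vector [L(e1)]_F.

[-3, 0]

Column 1 of [L]_F is the F-coordinate vector of L(e1).
In standard coordinates L(e1) = A e1 = [-3, -3].
Converting to F: [-3, -3] = -3e1 + 0·e2, so the coordinate vector is [-3, 0].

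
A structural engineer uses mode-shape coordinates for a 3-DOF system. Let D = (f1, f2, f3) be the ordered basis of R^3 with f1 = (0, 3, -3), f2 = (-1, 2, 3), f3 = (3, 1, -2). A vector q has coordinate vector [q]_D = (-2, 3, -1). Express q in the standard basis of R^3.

The coordinates say q = -2f1 + 3f2 - f3; adding the scaled basis vectors gives (-6, -1, 17).

(-6, -1, 17)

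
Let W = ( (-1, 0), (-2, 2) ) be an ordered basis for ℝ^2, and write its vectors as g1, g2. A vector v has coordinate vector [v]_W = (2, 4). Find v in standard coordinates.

The coordinates say v = 2g1 + 4g2; adding the scaled basis vectors gives (-10, 8).

(-10, 8)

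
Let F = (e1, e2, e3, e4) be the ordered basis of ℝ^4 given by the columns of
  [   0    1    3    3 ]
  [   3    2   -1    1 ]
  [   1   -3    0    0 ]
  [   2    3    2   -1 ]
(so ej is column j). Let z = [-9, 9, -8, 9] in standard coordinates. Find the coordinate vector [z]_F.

[1, 3, -2, -2]

We seek scalars with c_1 e1 + ... + c_4 e4 = z; equivalently solve M c = z where the columns of M are e1, ..., e4.
Solving this 4x4 system gives c = (1, 3, -2, -2).
Check: e1 + 3e2 - 2e3 - 2e4 = [-9, 9, -8, 9].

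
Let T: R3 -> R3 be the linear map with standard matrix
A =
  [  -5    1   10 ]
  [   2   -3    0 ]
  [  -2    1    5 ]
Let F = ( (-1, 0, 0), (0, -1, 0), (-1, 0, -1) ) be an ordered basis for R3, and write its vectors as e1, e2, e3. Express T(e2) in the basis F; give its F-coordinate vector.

Column 2 of [T]_F is the F-coordinate vector of T(e2).
In standard coordinates T(e2) = A e2 = (-1, 3, -1).
Converting to F: (-1, 3, -1) = 0·e1 - 3e2 + e3, so the coordinate vector is (0, -3, 1).

(0, -3, 1)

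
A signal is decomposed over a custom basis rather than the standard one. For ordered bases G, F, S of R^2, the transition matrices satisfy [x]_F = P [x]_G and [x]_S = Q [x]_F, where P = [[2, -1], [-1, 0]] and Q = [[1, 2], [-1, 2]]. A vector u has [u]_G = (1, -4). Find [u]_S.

Apply P to get F-coordinates (6, -1), then Q to get S-coordinates.
The result is [u]_S = (4, -8).

(4, -8)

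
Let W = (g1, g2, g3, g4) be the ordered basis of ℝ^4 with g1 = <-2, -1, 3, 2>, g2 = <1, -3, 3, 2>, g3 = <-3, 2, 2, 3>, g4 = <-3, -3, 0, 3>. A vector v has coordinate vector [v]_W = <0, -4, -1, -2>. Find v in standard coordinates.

By definition v = 0·g1 - 4g2 - g3 - 2g4.
Summing componentwise gives <5, 16, -14, -17>.

<5, 16, -14, -17>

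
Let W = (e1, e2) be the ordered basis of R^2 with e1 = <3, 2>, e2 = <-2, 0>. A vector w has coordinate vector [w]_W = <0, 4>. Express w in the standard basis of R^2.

The coordinates say w = 0·e1 + 4e2; adding the scaled basis vectors gives <-8, 0>.

<-8, 0>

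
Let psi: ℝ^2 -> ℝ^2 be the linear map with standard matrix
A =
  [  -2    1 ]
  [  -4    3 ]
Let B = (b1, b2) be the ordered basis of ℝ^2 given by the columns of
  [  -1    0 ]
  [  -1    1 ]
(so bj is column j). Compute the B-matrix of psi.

[[-1, -1], [0, 2]]

With P the matrix whose columns are b1, b2, [psi]_B = P^(-1) A P.
Column by column: psi(b1) = A b1 = (1, 1); its B-coordinates (-1, 0) give column 1.
Continuing for each basis vector yields [psi]_B = [[-1, -1], [0, 2]].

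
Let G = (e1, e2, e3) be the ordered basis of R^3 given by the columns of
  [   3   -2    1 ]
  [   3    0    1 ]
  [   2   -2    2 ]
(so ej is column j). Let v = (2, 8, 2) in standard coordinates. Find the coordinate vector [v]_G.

[v]_G is the unique c with M c = v, where M has columns e1, ..., e3.
Solving this 3x3 system gives c = (2, 3, 2).
Check: 2e1 + 3e2 + 2e3 = (2, 8, 2).

(2, 3, 2)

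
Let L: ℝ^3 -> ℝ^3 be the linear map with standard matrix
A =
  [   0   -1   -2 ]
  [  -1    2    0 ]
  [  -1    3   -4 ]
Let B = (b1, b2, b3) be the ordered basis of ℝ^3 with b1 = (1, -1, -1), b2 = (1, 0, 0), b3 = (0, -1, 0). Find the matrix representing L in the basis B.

With P the matrix whose columns are b1, ..., b3, [L]_B = P^(-1) A P.
Column by column: L(b1) = A b1 = (3, -3, 0); its B-coordinates (0, 3, 3) give column 1.
Continuing for each basis vector yields [L]_B = [[0, 1, 3], [3, -1, -2], [3, 0, -1]].

[[0, 1, 3], [3, -1, -2], [3, 0, -1]]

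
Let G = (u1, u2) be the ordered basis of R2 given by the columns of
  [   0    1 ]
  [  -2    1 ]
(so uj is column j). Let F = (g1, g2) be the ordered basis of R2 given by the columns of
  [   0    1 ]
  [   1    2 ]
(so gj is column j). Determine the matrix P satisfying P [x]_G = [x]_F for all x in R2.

[[-2, -1], [0, 1]]

Take x = uj: its G-coordinates are the j-th standard unit vector, so P e_j — column j of P — equals [uj]_F.
u1 = -2g1 + 0·g2, giving column 1 = [-2, 0]; repeating for each j gives P = [[-2, -1], [0, 1]].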